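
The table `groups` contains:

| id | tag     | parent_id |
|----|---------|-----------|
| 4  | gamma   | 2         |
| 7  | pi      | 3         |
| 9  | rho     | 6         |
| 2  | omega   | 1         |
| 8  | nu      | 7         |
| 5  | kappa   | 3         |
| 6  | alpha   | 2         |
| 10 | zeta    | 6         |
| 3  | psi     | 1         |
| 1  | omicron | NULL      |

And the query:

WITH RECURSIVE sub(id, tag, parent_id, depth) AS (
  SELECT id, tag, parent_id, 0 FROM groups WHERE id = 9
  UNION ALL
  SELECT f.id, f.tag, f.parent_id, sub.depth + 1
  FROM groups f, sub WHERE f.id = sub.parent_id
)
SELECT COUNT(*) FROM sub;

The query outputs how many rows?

Base: id=9 (rho), parent_id=6, depth 0.
Iteration 1: join on id=6 -> alpha (id 6, parent_id=2, depth 1).
Iteration 2: join on id=2 -> omega (id 2, parent_id=1, depth 2).
Iteration 3: join on id=1 -> omicron (id 1, parent_id=NULL, depth 3).
Iteration 4: parent_id is NULL; no match; recursion stops.
Total rows emitted: 4.

4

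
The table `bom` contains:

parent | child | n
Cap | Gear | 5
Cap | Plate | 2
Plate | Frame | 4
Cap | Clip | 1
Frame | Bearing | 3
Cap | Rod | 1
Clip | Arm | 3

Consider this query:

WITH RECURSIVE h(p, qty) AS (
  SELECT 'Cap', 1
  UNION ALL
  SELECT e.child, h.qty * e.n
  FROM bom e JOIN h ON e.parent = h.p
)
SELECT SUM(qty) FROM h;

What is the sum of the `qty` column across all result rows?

Base: (Cap, qty=1).
Iteration 1: components of {Cap} -> Clip = 1*1 = 1, Gear = 1*5 = 5, Plate = 1*2 = 2, Rod = 1*1 = 1.
Iteration 2: components of {Clip,Gear,Plate,Rod} -> Arm = 1*3 = 3, Frame = 2*4 = 8.
Iteration 3: components of {Arm,Frame} -> Bearing = 8*3 = 24.
Iteration 4: no further components; recursion stops.
SUM(qty) = 1 + 5 + 2 + 1 + 1 + 8 + 3 + 24 = 45.

45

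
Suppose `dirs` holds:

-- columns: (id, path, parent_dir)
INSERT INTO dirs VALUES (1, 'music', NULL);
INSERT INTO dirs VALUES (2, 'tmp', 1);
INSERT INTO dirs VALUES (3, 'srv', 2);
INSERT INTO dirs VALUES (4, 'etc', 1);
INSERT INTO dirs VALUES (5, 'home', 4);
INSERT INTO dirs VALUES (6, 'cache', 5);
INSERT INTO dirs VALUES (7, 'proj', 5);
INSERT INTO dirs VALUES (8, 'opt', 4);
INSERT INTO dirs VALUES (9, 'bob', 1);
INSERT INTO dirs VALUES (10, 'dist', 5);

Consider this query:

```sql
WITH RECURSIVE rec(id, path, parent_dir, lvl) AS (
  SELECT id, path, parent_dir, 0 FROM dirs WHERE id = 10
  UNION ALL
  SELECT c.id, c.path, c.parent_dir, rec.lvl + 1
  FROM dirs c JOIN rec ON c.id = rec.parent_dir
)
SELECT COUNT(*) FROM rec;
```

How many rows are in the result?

Base: id=10 (dist), parent_dir=5, lvl 0.
Iteration 1: join on id=5 -> home (id 5, parent_dir=4, lvl 1).
Iteration 2: join on id=4 -> etc (id 4, parent_dir=1, lvl 2).
Iteration 3: join on id=1 -> music (id 1, parent_dir=NULL, lvl 3).
Iteration 4: parent_dir is NULL; no match; recursion stops.
Total rows emitted: 4.

4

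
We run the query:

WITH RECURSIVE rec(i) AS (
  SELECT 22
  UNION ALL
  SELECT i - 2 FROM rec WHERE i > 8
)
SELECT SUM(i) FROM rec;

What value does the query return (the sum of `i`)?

120

Base: i=22.
Iteration 1: 22 > 8 holds -> i = 22 - 2 = 20.
Iteration 2: 20 > 8 holds -> i = 20 - 2 = 18.
Iteration 3: 18 > 8 holds -> i = 18 - 2 = 16.
Iteration 4: 16 > 8 holds -> i = 16 - 2 = 14.
Iteration 5: 14 > 8 holds -> i = 14 - 2 = 12.
Iteration 6: 12 > 8 holds -> i = 12 - 2 = 10.
Iteration 7: 10 > 8 holds -> i = 10 - 2 = 8.
Iteration 8: 8 > 8 fails; recursion stops.
SUM(i) = 22 + 20 + 18 + 16 + 14 + 12 + 10 + 8 = 120.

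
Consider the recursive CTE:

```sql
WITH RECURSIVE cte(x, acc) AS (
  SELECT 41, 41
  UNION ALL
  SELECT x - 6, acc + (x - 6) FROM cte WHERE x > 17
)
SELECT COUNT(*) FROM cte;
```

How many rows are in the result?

Base: x=41, acc=41.
Iteration 1: 41 > 17 holds -> x = 41 - 6 = 35, acc = 41 + 35 = 76.
Iteration 2: 35 > 17 holds -> x = 35 - 6 = 29, acc = 76 + 29 = 105.
Iteration 3: 29 > 17 holds -> x = 29 - 6 = 23, acc = 105 + 23 = 128.
Iteration 4: 23 > 17 holds -> x = 23 - 6 = 17, acc = 128 + 17 = 145.
Iteration 5: 17 > 17 fails; recursion stops.
Total rows emitted: 5.

5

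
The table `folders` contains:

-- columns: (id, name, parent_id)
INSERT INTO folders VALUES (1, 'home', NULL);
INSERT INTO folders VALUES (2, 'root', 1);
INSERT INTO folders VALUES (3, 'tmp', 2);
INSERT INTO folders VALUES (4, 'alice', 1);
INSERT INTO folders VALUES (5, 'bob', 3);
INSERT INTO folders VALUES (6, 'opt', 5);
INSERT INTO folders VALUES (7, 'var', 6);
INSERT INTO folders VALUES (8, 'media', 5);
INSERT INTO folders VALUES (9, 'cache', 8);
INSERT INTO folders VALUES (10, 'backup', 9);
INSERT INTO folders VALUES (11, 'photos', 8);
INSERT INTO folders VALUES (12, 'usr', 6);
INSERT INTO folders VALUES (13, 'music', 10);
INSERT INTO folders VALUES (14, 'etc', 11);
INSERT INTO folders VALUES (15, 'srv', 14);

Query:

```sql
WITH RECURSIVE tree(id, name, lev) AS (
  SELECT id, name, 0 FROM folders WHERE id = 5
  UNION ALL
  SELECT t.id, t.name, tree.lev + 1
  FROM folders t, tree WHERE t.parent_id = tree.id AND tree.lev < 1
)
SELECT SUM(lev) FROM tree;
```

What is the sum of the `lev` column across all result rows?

Base: id=5 (bob) at lev 0.
Iteration 1: rows with parent_id in {5} -> opt (id 6, lev 1), media (id 8, lev 1).
Iteration 2: lev < 1 fails for all current rows; recursion stops.
SUM(lev) = 0 + 1 + 1 = 2.

2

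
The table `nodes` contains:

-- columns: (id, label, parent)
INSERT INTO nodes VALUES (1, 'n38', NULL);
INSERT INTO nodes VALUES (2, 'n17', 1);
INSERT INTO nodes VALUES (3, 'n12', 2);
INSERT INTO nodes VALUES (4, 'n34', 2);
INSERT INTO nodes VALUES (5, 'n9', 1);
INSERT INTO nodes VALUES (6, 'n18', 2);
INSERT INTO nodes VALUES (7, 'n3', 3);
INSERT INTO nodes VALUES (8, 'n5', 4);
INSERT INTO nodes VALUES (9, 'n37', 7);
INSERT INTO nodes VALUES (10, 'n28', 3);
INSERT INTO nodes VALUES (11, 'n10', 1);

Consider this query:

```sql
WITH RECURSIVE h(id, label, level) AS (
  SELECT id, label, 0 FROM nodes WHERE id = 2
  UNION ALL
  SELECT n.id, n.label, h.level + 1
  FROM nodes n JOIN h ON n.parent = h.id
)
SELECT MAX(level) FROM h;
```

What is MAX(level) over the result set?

3

Base: id=2 (n17) at level 0.
Iteration 1: rows with parent in {2} -> n12 (id 3, level 1), n34 (id 4, level 1), n18 (id 6, level 1).
Iteration 2: rows with parent in {3,4,6} -> n3 (id 7, level 2), n5 (id 8, level 2), n28 (id 10, level 2).
Iteration 3: rows with parent in {7,8,10} -> n37 (id 9, level 3).
Iteration 4: no rows with parent in {9}; recursion stops.
level values: 0, 1, 1, 1, 2, 2, 2, 3; the maximum is 3.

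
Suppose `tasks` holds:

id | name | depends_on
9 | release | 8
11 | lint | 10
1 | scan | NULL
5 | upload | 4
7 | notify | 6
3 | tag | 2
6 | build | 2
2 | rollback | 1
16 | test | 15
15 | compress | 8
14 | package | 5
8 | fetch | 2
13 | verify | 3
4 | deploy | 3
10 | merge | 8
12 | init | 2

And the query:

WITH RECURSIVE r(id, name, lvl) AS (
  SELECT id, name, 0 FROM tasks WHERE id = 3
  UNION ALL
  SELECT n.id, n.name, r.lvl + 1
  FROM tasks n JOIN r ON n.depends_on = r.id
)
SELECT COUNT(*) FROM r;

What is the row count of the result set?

Base: id=3 (tag) at lvl 0.
Iteration 1: rows with depends_on in {3} -> deploy (id 4, lvl 1), verify (id 13, lvl 1).
Iteration 2: rows with depends_on in {4,13} -> upload (id 5, lvl 2).
Iteration 3: rows with depends_on in {5} -> package (id 14, lvl 3).
Iteration 4: no rows with depends_on in {14}; recursion stops.
Total rows emitted: 5.

5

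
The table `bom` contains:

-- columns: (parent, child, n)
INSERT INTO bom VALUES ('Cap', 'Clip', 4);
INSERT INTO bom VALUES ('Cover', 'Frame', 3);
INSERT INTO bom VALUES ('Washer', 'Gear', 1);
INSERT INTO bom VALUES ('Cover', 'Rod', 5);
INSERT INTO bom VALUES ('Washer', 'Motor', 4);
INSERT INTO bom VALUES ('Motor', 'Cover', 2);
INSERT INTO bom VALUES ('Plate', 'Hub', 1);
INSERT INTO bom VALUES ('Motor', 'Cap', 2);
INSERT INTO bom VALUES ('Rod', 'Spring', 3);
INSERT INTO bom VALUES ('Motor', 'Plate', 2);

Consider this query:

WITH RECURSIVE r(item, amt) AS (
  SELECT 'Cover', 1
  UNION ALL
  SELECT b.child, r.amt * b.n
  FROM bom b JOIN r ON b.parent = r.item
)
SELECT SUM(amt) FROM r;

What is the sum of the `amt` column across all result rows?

Base: (Cover, amt=1).
Iteration 1: components of {Cover} -> Frame = 1*3 = 3, Rod = 1*5 = 5.
Iteration 2: components of {Frame,Rod} -> Spring = 5*3 = 15.
Iteration 3: no further components; recursion stops.
SUM(amt) = 1 + 5 + 3 + 15 = 24.

24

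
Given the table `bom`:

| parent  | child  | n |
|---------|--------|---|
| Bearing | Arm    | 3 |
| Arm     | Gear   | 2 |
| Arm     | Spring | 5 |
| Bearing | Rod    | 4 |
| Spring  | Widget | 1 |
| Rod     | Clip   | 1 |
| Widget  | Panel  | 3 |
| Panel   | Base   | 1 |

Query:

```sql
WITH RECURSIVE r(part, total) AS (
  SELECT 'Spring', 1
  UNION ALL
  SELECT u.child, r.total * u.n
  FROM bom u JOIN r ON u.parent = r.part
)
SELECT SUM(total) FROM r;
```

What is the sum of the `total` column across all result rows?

8

Base: (Spring, total=1).
Iteration 1: components of {Spring} -> Widget = 1*1 = 1.
Iteration 2: components of {Widget} -> Panel = 1*3 = 3.
Iteration 3: components of {Panel} -> Base = 3*1 = 3.
Iteration 4: no further components; recursion stops.
SUM(total) = 1 + 1 + 3 + 3 = 8.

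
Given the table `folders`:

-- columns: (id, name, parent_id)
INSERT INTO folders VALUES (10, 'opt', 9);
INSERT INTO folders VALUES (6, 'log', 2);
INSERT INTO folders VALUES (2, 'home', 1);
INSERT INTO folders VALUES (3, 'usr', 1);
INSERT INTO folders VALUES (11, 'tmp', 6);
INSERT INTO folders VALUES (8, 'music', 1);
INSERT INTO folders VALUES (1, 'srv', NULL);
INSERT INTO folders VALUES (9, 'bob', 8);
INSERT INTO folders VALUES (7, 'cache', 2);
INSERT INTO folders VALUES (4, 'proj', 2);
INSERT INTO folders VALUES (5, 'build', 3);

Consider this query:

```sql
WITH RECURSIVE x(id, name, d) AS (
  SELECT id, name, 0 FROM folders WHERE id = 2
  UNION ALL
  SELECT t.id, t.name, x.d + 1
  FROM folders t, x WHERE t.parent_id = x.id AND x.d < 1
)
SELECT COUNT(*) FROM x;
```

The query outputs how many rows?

Base: id=2 (home) at d 0.
Iteration 1: rows with parent_id in {2} -> proj (id 4, d 1), log (id 6, d 1), cache (id 7, d 1).
Iteration 2: d < 1 fails for all current rows; recursion stops.
Total rows emitted: 4.

4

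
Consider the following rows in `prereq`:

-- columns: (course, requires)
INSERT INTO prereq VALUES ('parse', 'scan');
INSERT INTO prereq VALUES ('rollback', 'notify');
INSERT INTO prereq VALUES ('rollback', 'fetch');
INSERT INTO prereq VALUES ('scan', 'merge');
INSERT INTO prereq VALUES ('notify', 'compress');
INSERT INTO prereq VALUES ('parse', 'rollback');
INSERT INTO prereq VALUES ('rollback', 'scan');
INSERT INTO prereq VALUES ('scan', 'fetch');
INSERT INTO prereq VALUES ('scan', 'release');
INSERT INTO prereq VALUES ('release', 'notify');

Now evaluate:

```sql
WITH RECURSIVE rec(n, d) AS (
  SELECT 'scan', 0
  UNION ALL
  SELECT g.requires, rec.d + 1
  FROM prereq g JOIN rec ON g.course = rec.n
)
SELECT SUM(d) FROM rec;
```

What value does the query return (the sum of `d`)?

8

Base: (scan, d=0).
Iteration 1: edges from {scan} -> (fetch, d=1), (merge, d=1), (release, d=1).
Iteration 2: edges from {fetch,merge,release} -> (notify, d=2).
Iteration 3: edges from {notify} -> (compress, d=3).
Iteration 4: no outgoing edges from {compress}; recursion stops.
SUM(d) = 0 + 1 + 1 + 1 + 2 + 3 = 8.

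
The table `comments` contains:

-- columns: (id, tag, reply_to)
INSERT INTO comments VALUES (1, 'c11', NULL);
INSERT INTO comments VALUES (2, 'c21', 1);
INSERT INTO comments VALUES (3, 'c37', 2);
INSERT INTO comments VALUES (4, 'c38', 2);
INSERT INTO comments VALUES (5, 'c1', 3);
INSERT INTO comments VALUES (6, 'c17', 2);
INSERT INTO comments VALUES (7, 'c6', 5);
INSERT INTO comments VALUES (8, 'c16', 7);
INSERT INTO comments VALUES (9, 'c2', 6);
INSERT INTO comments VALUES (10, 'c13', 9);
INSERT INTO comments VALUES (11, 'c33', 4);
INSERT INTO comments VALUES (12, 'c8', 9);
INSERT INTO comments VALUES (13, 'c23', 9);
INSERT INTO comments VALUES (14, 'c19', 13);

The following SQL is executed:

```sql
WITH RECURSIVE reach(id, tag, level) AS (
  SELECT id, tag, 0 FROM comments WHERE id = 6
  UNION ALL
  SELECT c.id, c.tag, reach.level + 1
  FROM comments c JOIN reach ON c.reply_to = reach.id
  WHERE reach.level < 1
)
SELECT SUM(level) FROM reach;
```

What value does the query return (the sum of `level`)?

Base: id=6 (c17) at level 0.
Iteration 1: rows with reply_to in {6} -> c2 (id 9, level 1).
Iteration 2: level < 1 fails for all current rows; recursion stops.
SUM(level) = 0 + 1 = 1.

1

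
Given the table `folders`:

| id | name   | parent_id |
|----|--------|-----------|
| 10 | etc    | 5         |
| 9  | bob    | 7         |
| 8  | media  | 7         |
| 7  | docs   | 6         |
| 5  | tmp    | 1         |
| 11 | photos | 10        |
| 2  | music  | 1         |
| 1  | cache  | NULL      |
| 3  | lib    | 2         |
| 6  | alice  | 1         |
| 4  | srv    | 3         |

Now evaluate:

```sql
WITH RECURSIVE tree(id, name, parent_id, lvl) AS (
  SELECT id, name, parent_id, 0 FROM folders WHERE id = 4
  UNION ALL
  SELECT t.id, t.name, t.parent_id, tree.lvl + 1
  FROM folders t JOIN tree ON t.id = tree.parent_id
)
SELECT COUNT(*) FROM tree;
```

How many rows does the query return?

Base: id=4 (srv), parent_id=3, lvl 0.
Iteration 1: join on id=3 -> lib (id 3, parent_id=2, lvl 1).
Iteration 2: join on id=2 -> music (id 2, parent_id=1, lvl 2).
Iteration 3: join on id=1 -> cache (id 1, parent_id=NULL, lvl 3).
Iteration 4: parent_id is NULL; no match; recursion stops.
Total rows emitted: 4.

4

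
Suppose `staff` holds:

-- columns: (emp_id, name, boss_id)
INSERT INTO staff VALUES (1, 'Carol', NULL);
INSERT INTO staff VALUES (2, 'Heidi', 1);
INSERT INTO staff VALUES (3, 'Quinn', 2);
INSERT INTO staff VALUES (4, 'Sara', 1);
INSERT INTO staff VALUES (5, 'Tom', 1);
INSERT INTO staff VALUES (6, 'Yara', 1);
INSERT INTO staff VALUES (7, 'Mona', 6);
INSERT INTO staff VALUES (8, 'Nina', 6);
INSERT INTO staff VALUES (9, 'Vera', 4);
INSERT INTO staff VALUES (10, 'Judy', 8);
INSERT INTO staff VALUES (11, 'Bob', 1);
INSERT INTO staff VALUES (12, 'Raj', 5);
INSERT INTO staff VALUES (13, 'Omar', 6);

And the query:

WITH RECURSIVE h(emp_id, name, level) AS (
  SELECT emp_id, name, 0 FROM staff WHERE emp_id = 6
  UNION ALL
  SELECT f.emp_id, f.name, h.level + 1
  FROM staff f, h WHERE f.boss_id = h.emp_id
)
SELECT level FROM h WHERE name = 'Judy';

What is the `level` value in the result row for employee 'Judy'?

2

Base: emp_id=6 (Yara) at level 0.
Iteration 1: rows with boss_id in {6} -> Mona (id 7, level 1), Nina (id 8, level 1), Omar (id 13, level 1).
Iteration 2: rows with boss_id in {7,8,13} -> Judy (id 10, level 2).
Iteration 3: no rows with boss_id in {10}; recursion stops.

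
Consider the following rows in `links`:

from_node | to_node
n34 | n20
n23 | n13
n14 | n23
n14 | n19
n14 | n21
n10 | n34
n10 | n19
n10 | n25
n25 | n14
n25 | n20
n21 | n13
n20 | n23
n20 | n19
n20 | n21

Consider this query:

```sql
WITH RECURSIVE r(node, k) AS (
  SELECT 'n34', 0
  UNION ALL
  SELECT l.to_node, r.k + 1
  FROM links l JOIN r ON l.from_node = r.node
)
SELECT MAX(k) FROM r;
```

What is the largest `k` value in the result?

3

Base: (n34, k=0).
Iteration 1: edges from {n34} -> (n20, k=1).
Iteration 2: edges from {n20} -> (n19, k=2), (n21, k=2), (n23, k=2).
Iteration 3: edges from {n19,n21,n23} -> (n13, k=3) x2. [UNION ALL keeps all 2 new rows, including repeats]
Iteration 4: no outgoing edges from {n13}; recursion stops.
k values: 0, 1, 2, 2, 2, 3, 3; the maximum is 3.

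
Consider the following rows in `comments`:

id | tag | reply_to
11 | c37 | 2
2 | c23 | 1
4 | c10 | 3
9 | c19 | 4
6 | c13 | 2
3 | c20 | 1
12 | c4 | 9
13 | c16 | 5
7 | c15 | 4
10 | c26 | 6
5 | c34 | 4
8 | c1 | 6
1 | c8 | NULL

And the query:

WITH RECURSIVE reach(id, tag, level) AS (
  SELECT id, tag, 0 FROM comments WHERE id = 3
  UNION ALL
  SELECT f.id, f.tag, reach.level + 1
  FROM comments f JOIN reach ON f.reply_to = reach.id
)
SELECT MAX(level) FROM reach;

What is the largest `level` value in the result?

Base: id=3 (c20) at level 0.
Iteration 1: rows with reply_to in {3} -> c10 (id 4, level 1).
Iteration 2: rows with reply_to in {4} -> c34 (id 5, level 2), c15 (id 7, level 2), c19 (id 9, level 2).
Iteration 3: rows with reply_to in {5,7,9} -> c4 (id 12, level 3), c16 (id 13, level 3).
Iteration 4: no rows with reply_to in {12,13}; recursion stops.
level values: 0, 1, 2, 2, 2, 3, 3; the maximum is 3.

3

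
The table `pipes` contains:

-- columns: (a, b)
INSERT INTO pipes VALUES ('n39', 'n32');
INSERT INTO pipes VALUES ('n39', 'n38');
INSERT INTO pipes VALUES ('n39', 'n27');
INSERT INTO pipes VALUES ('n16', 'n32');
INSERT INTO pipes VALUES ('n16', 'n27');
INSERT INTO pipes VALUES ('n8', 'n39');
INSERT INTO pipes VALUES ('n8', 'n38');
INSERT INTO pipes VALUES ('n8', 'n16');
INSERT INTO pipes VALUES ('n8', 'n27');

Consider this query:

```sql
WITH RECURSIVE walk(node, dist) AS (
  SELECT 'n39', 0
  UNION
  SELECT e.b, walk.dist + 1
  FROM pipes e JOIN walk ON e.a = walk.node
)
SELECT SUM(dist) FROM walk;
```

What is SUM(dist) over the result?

Base: (n39, dist=0).
Iteration 1: edges from {n39} -> (n27, dist=1), (n32, dist=1), (n38, dist=1).
Iteration 2: no outgoing edges from {n27,n32,n38}; recursion stops.
SUM(dist) = 0 + 1 + 1 + 1 = 3.

3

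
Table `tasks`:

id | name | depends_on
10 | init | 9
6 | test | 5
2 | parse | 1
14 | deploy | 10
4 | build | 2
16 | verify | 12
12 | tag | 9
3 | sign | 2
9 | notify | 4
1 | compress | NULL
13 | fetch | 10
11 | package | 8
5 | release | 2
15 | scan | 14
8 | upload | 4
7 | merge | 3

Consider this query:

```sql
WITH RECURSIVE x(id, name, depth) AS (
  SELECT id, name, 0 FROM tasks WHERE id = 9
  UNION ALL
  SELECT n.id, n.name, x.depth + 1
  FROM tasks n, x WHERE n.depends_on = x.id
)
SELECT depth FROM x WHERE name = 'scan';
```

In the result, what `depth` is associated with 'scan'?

Base: id=9 (notify) at depth 0.
Iteration 1: rows with depends_on in {9} -> init (id 10, depth 1), tag (id 12, depth 1).
Iteration 2: rows with depends_on in {10,12} -> fetch (id 13, depth 2), deploy (id 14, depth 2), verify (id 16, depth 2).
Iteration 3: rows with depends_on in {13,14,16} -> scan (id 15, depth 3).
Iteration 4: no rows with depends_on in {15}; recursion stops.

3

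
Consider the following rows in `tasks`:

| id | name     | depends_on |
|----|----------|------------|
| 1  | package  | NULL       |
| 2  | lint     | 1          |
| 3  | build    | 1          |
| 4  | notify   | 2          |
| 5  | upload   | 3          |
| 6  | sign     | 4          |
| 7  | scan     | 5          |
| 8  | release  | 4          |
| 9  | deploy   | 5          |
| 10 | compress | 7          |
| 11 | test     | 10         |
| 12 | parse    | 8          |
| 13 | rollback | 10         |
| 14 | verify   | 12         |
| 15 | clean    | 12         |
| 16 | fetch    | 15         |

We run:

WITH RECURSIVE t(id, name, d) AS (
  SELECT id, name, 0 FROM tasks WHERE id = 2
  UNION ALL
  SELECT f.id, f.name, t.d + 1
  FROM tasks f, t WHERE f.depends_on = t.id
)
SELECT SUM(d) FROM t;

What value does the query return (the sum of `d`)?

21

Base: id=2 (lint) at d 0.
Iteration 1: rows with depends_on in {2} -> notify (id 4, d 1).
Iteration 2: rows with depends_on in {4} -> sign (id 6, d 2), release (id 8, d 2).
Iteration 3: rows with depends_on in {6,8} -> parse (id 12, d 3).
Iteration 4: rows with depends_on in {12} -> verify (id 14, d 4), clean (id 15, d 4).
Iteration 5: rows with depends_on in {14,15} -> fetch (id 16, d 5).
Iteration 6: no rows with depends_on in {16}; recursion stops.
SUM(d) = 0 + 1 + 2 + 2 + 3 + 4 + 4 + 5 = 21.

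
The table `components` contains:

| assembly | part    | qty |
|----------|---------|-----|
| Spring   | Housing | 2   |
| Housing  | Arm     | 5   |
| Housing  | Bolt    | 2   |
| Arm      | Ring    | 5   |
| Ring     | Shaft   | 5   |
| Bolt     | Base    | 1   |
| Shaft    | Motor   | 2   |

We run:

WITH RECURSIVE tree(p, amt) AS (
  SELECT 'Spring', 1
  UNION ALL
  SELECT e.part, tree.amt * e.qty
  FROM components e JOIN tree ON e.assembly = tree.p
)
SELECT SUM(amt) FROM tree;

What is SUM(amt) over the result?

Base: (Spring, amt=1).
Iteration 1: components of {Spring} -> Housing = 1*2 = 2.
Iteration 2: components of {Housing} -> Arm = 2*5 = 10, Bolt = 2*2 = 4.
Iteration 3: components of {Arm,Bolt} -> Base = 4*1 = 4, Ring = 10*5 = 50.
Iteration 4: components of {Base,Ring} -> Shaft = 50*5 = 250.
Iteration 5: components of {Shaft} -> Motor = 250*2 = 500.
Iteration 6: no further components; recursion stops.
SUM(amt) = 1 + 2 + 10 + 4 + 50 + 4 + 250 + 500 = 821.

821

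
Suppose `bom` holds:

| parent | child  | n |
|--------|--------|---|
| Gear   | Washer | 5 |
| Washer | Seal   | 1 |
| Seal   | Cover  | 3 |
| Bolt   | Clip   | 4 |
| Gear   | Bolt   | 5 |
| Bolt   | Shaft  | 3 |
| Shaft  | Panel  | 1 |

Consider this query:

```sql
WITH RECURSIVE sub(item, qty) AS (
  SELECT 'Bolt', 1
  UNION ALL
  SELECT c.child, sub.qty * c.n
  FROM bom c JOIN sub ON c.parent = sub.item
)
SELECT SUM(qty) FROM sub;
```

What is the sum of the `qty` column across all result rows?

Base: (Bolt, qty=1).
Iteration 1: components of {Bolt} -> Clip = 1*4 = 4, Shaft = 1*3 = 3.
Iteration 2: components of {Clip,Shaft} -> Panel = 3*1 = 3.
Iteration 3: no further components; recursion stops.
SUM(qty) = 1 + 3 + 4 + 3 = 11.

11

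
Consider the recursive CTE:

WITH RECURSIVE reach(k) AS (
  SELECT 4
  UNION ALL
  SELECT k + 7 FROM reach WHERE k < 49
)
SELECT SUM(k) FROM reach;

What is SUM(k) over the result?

Base: k=4.
Iteration 1: 4 < 49 holds -> k = 4 + 7 = 11.
Iteration 2: 11 < 49 holds -> k = 11 + 7 = 18.
Iteration 3: 18 < 49 holds -> k = 18 + 7 = 25.
Iteration 4: 25 < 49 holds -> k = 25 + 7 = 32.
Iteration 5: 32 < 49 holds -> k = 32 + 7 = 39.
Iteration 6: 39 < 49 holds -> k = 39 + 7 = 46.
Iteration 7: 46 < 49 holds -> k = 46 + 7 = 53.
Iteration 8: 53 < 49 fails; recursion stops.
SUM(k) = 4 + 11 + 18 + 25 + 32 + 39 + 46 + 53 = 228.

228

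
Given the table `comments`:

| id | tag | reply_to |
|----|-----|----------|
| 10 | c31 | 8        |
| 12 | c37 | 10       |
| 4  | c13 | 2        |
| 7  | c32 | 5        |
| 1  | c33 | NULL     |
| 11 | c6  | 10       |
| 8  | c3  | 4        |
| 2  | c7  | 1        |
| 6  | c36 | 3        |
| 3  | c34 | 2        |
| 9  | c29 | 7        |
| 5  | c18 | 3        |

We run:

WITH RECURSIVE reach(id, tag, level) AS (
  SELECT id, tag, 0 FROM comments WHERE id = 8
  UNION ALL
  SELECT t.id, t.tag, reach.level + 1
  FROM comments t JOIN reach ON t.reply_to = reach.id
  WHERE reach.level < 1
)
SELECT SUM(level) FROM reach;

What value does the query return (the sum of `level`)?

Base: id=8 (c3) at level 0.
Iteration 1: rows with reply_to in {8} -> c31 (id 10, level 1).
Iteration 2: level < 1 fails for all current rows; recursion stops.
SUM(level) = 0 + 1 = 1.

1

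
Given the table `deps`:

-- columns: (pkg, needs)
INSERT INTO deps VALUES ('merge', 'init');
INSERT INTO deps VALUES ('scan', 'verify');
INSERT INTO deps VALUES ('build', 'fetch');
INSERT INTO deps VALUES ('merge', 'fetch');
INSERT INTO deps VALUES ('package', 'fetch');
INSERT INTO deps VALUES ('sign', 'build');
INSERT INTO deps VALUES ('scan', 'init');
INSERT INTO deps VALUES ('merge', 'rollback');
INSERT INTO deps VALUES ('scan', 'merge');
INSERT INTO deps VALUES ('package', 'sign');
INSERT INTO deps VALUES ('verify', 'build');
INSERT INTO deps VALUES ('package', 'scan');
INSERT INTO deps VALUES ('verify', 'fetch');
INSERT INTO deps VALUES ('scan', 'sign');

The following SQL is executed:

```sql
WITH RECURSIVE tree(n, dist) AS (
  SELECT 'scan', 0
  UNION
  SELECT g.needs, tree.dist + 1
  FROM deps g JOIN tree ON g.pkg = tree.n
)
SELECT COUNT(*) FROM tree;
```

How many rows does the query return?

Base: (scan, dist=0).
Iteration 1: edges from {scan} -> (init, dist=1), (merge, dist=1), (sign, dist=1), (verify, dist=1).
Iteration 2: edges from {init,merge,sign,verify} -> (build, dist=2), (fetch, dist=2), (init, dist=2), (rollback, dist=2). [UNION drops 2 duplicate row(s)]
Iteration 3: edges from {build,fetch,init,rollback} -> (fetch, dist=3).
Iteration 4: no outgoing edges from {fetch}; recursion stops.
Total rows emitted: 10.

10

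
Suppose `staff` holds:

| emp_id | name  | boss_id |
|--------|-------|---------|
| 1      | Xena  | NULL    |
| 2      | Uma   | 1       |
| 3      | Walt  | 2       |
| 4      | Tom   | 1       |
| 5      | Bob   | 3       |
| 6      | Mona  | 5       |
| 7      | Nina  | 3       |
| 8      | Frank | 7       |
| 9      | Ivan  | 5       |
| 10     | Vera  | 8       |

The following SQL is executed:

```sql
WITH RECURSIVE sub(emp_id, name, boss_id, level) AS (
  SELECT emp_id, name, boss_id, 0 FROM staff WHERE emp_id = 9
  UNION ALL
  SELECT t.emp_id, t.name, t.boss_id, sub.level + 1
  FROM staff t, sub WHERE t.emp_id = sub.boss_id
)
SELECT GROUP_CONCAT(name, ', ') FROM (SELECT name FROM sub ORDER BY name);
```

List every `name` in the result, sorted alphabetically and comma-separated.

Bob, Ivan, Uma, Walt, Xena

Base: emp_id=9 (Ivan), boss_id=5, level 0.
Iteration 1: join on emp_id=5 -> Bob (id 5, boss_id=3, level 1).
Iteration 2: join on emp_id=3 -> Walt (id 3, boss_id=2, level 2).
Iteration 3: join on emp_id=2 -> Uma (id 2, boss_id=1, level 3).
Iteration 4: join on emp_id=1 -> Xena (id 1, boss_id=NULL, level 4).
Iteration 5: boss_id is NULL; no match; recursion stops.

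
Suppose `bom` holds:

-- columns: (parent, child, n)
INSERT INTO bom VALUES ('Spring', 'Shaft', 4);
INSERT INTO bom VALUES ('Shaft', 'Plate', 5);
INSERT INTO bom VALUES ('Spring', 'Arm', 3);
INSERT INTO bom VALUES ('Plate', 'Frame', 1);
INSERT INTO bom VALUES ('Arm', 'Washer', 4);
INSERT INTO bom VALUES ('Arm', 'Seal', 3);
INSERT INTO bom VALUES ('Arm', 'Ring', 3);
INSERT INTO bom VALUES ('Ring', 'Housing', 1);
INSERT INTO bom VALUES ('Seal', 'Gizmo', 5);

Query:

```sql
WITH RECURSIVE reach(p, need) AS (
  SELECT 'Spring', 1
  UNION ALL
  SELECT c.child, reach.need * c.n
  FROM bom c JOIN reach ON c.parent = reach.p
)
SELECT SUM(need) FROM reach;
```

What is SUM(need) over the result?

132

Base: (Spring, need=1).
Iteration 1: components of {Spring} -> Arm = 1*3 = 3, Shaft = 1*4 = 4.
Iteration 2: components of {Arm,Shaft} -> Plate = 4*5 = 20, Ring = 3*3 = 9, Seal = 3*3 = 9, Washer = 3*4 = 12.
Iteration 3: components of {Plate,Ring,Seal,Washer} -> Frame = 20*1 = 20, Gizmo = 9*5 = 45, Housing = 9*1 = 9.
Iteration 4: no further components; recursion stops.
SUM(need) = 1 + 4 + 3 + 20 + 12 + 9 + 9 + 20 + 45 + 9 = 132.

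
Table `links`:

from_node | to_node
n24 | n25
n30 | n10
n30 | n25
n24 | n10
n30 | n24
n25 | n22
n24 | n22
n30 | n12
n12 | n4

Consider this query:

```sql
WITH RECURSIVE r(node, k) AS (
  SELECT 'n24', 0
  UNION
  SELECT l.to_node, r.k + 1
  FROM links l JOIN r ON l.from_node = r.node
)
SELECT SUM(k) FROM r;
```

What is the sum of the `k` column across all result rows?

5

Base: (n24, k=0).
Iteration 1: edges from {n24} -> (n10, k=1), (n22, k=1), (n25, k=1).
Iteration 2: edges from {n10,n22,n25} -> (n22, k=2).
Iteration 3: no outgoing edges from {n22}; recursion stops.
SUM(k) = 0 + 1 + 1 + 1 + 2 = 5.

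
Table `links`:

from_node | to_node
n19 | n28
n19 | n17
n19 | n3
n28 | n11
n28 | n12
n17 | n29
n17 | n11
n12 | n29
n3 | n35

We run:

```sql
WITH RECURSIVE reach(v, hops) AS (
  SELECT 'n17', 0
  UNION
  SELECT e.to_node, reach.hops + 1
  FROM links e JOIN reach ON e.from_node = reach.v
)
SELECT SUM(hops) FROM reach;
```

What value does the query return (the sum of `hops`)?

2

Base: (n17, hops=0).
Iteration 1: edges from {n17} -> (n11, hops=1), (n29, hops=1).
Iteration 2: no outgoing edges from {n11,n29}; recursion stops.
SUM(hops) = 0 + 1 + 1 = 2.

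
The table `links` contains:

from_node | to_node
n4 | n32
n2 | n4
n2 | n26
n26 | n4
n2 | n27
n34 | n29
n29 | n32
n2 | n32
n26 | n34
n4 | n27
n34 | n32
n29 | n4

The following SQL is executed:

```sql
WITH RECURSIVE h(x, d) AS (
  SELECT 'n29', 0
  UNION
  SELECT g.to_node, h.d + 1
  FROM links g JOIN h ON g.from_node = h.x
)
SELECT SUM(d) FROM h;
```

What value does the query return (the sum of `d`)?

6

Base: (n29, d=0).
Iteration 1: edges from {n29} -> (n32, d=1), (n4, d=1).
Iteration 2: edges from {n32,n4} -> (n27, d=2), (n32, d=2).
Iteration 3: no outgoing edges from {n27,n32}; recursion stops.
SUM(d) = 0 + 1 + 1 + 2 + 2 = 6.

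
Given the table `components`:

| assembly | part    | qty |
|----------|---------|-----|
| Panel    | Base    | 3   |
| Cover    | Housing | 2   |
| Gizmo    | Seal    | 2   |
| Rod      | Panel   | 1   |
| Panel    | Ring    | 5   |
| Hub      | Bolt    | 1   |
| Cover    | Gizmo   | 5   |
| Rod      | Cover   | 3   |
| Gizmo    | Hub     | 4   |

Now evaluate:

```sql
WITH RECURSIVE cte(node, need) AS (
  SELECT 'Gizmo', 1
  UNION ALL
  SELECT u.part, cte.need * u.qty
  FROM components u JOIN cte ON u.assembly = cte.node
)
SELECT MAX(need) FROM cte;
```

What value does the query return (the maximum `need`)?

4

Base: (Gizmo, need=1).
Iteration 1: components of {Gizmo} -> Hub = 1*4 = 4, Seal = 1*2 = 2.
Iteration 2: components of {Hub,Seal} -> Bolt = 4*1 = 4.
Iteration 3: no further components; recursion stops.
need values: 1, 2, 4, 4; the maximum is 4.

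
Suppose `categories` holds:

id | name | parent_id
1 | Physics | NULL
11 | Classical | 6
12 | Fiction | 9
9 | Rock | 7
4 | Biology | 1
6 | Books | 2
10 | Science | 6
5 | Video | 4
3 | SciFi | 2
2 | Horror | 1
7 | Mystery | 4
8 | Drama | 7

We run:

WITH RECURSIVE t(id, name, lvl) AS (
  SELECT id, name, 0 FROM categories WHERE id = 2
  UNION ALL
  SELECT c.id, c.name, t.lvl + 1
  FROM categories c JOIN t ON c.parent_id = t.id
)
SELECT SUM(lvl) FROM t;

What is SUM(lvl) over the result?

6

Base: id=2 (Horror) at lvl 0.
Iteration 1: rows with parent_id in {2} -> SciFi (id 3, lvl 1), Books (id 6, lvl 1).
Iteration 2: rows with parent_id in {3,6} -> Science (id 10, lvl 2), Classical (id 11, lvl 2).
Iteration 3: no rows with parent_id in {10,11}; recursion stops.
SUM(lvl) = 0 + 1 + 1 + 2 + 2 = 6.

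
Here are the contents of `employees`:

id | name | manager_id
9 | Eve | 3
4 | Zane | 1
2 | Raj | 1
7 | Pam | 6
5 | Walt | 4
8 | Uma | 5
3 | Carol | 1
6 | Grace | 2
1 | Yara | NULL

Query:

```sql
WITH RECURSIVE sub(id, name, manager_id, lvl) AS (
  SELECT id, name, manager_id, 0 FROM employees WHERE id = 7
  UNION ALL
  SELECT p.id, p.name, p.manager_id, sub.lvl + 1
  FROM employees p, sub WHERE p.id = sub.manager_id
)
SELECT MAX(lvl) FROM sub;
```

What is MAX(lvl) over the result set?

3

Base: id=7 (Pam), manager_id=6, lvl 0.
Iteration 1: join on id=6 -> Grace (id 6, manager_id=2, lvl 1).
Iteration 2: join on id=2 -> Raj (id 2, manager_id=1, lvl 2).
Iteration 3: join on id=1 -> Yara (id 1, manager_id=NULL, lvl 3).
Iteration 4: manager_id is NULL; no match; recursion stops.
lvl values: 0, 1, 2, 3; the maximum is 3.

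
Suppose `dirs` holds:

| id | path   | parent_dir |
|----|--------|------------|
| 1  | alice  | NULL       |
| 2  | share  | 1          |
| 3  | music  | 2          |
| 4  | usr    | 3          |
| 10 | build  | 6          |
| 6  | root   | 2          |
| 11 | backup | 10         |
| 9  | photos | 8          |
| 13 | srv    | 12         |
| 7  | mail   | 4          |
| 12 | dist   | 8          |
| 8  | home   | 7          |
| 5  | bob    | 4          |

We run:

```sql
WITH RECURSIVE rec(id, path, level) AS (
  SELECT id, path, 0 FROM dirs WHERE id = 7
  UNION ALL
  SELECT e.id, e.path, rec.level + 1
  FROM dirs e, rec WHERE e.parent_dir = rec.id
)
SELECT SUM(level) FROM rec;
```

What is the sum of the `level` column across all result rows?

8

Base: id=7 (mail) at level 0.
Iteration 1: rows with parent_dir in {7} -> home (id 8, level 1).
Iteration 2: rows with parent_dir in {8} -> photos (id 9, level 2), dist (id 12, level 2).
Iteration 3: rows with parent_dir in {9,12} -> srv (id 13, level 3).
Iteration 4: no rows with parent_dir in {13}; recursion stops.
SUM(level) = 0 + 1 + 2 + 2 + 3 = 8.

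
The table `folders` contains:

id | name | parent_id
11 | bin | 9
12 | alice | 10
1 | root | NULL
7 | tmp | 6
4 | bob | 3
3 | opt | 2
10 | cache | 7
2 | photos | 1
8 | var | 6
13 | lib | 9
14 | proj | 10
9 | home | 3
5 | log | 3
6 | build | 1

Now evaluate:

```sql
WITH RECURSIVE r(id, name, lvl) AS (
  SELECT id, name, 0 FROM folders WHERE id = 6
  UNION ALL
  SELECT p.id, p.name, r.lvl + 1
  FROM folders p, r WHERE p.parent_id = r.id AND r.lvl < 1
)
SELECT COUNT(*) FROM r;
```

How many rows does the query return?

3

Base: id=6 (build) at lvl 0.
Iteration 1: rows with parent_id in {6} -> tmp (id 7, lvl 1), var (id 8, lvl 1).
Iteration 2: lvl < 1 fails for all current rows; recursion stops.
Total rows emitted: 3.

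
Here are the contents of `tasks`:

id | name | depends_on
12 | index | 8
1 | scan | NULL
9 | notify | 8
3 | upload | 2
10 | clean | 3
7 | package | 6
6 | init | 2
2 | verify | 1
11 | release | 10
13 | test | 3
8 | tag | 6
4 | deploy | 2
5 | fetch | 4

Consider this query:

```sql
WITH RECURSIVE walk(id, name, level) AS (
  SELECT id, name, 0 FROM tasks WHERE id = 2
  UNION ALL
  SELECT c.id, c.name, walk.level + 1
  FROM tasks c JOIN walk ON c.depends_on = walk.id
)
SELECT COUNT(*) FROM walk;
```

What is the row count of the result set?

Base: id=2 (verify) at level 0.
Iteration 1: rows with depends_on in {2} -> upload (id 3, level 1), deploy (id 4, level 1), init (id 6, level 1).
Iteration 2: rows with depends_on in {3,4,6} -> fetch (id 5, level 2), package (id 7, level 2), tag (id 8, level 2), clean (id 10, level 2), test (id 13, level 2).
Iteration 3: rows with depends_on in {5,7,8,10,13} -> notify (id 9, level 3), release (id 11, level 3), index (id 12, level 3).
Iteration 4: no rows with depends_on in {9,11,12}; recursion stops.
Total rows emitted: 12.

12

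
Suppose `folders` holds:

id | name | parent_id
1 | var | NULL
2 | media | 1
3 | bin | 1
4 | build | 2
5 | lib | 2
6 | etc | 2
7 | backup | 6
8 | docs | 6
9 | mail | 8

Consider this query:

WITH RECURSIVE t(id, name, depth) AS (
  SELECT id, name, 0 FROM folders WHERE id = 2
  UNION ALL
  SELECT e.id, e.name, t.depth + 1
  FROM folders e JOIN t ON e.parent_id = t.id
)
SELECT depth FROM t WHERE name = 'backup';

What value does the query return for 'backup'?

2

Base: id=2 (media) at depth 0.
Iteration 1: rows with parent_id in {2} -> build (id 4, depth 1), lib (id 5, depth 1), etc (id 6, depth 1).
Iteration 2: rows with parent_id in {4,5,6} -> backup (id 7, depth 2), docs (id 8, depth 2).
Iteration 3: rows with parent_id in {7,8} -> mail (id 9, depth 3).
Iteration 4: no rows with parent_id in {9}; recursion stops.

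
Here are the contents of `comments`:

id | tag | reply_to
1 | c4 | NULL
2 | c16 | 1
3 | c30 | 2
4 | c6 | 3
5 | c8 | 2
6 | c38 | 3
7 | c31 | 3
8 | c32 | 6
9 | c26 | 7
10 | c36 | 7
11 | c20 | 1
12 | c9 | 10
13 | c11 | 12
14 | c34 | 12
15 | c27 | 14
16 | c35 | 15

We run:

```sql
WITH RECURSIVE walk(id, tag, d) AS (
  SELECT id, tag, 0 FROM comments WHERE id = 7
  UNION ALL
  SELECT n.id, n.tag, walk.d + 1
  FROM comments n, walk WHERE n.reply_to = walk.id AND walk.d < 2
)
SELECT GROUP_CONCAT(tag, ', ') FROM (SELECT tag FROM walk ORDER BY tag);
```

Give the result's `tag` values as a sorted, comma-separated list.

c26, c31, c36, c9

Base: id=7 (c31) at d 0.
Iteration 1: rows with reply_to in {7} -> c26 (id 9, d 1), c36 (id 10, d 1).
Iteration 2: rows with reply_to in {9,10} -> c9 (id 12, d 2).
Iteration 3: d < 2 fails for all current rows; recursion stops.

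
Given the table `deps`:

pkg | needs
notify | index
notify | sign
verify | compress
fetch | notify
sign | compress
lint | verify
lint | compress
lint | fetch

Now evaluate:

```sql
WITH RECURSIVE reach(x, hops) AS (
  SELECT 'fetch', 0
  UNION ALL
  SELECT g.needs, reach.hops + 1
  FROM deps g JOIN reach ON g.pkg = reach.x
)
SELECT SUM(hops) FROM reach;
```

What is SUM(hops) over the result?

Base: (fetch, hops=0).
Iteration 1: edges from {fetch} -> (notify, hops=1).
Iteration 2: edges from {notify} -> (index, hops=2), (sign, hops=2).
Iteration 3: edges from {index,sign} -> (compress, hops=3).
Iteration 4: no outgoing edges from {compress}; recursion stops.
SUM(hops) = 0 + 1 + 2 + 2 + 3 = 8.

8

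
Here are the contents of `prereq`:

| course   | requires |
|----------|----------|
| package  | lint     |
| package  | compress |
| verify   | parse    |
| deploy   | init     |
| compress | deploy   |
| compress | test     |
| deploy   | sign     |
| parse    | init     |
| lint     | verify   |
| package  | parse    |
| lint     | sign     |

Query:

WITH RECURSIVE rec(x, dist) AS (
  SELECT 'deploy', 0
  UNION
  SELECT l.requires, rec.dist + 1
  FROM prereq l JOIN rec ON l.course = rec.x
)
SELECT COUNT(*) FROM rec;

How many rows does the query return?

Base: (deploy, dist=0).
Iteration 1: edges from {deploy} -> (init, dist=1), (sign, dist=1).
Iteration 2: no outgoing edges from {init,sign}; recursion stops.
Total rows emitted: 3.

3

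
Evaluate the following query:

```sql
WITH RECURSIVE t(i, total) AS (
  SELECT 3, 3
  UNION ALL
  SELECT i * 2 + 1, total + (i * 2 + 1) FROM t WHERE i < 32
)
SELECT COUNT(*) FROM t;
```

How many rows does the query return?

5

Base: i=3, total=3.
Iteration 1: 3 < 32 holds -> i = 3 * 2 + 1 = 7, total = 3 + 7 = 10.
Iteration 2: 7 < 32 holds -> i = 7 * 2 + 1 = 15, total = 10 + 15 = 25.
Iteration 3: 15 < 32 holds -> i = 15 * 2 + 1 = 31, total = 25 + 31 = 56.
Iteration 4: 31 < 32 holds -> i = 31 * 2 + 1 = 63, total = 56 + 63 = 119.
Iteration 5: 63 < 32 fails; recursion stops.
Total rows emitted: 5.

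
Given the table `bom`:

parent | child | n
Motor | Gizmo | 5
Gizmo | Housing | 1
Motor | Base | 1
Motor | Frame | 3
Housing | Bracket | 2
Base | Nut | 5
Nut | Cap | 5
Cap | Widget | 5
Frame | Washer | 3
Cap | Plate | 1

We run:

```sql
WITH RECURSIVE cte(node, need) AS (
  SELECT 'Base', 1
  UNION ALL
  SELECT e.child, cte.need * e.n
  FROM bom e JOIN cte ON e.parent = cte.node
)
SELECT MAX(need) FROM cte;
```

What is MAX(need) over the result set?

125

Base: (Base, need=1).
Iteration 1: components of {Base} -> Nut = 1*5 = 5.
Iteration 2: components of {Nut} -> Cap = 5*5 = 25.
Iteration 3: components of {Cap} -> Plate = 25*1 = 25, Widget = 25*5 = 125.
Iteration 4: no further components; recursion stops.
need values: 1, 5, 25, 125, 25; the maximum is 125.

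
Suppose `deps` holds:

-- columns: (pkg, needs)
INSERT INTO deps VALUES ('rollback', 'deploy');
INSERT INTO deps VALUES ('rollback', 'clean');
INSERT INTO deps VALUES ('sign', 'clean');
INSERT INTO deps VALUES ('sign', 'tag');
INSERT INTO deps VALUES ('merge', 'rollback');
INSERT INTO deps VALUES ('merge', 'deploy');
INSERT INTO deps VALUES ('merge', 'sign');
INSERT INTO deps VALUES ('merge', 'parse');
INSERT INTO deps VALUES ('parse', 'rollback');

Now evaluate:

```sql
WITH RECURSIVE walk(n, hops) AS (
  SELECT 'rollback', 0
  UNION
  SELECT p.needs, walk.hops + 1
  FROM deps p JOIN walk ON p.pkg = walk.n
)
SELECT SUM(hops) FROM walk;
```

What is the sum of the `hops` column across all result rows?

2

Base: (rollback, hops=0).
Iteration 1: edges from {rollback} -> (clean, hops=1), (deploy, hops=1).
Iteration 2: no outgoing edges from {clean,deploy}; recursion stops.
SUM(hops) = 0 + 1 + 1 = 2.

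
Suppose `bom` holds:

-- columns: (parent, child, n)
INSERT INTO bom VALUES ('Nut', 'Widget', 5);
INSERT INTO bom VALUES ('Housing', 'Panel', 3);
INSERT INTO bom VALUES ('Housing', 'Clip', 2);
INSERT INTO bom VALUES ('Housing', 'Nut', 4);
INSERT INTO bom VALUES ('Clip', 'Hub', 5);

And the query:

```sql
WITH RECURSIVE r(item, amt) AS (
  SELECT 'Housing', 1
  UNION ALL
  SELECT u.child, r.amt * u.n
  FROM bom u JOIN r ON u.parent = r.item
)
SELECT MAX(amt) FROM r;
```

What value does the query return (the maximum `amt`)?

Base: (Housing, amt=1).
Iteration 1: components of {Housing} -> Clip = 1*2 = 2, Nut = 1*4 = 4, Panel = 1*3 = 3.
Iteration 2: components of {Clip,Nut,Panel} -> Hub = 2*5 = 10, Widget = 4*5 = 20.
Iteration 3: no further components; recursion stops.
amt values: 1, 4, 3, 2, 20, 10; the maximum is 20.

20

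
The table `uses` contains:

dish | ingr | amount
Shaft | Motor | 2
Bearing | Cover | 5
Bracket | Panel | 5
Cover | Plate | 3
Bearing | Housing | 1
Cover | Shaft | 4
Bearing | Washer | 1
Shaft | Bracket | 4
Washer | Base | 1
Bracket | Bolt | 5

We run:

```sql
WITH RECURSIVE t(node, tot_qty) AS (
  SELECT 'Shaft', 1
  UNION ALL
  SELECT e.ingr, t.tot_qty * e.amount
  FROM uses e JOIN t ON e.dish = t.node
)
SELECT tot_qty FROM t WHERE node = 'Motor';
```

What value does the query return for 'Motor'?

Base: (Shaft, tot_qty=1).
Iteration 1: components of {Shaft} -> Bracket = 1*4 = 4, Motor = 1*2 = 2.
Iteration 2: components of {Bracket,Motor} -> Bolt = 4*5 = 20, Panel = 4*5 = 20.
Iteration 3: no further components; recursion stops.

2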